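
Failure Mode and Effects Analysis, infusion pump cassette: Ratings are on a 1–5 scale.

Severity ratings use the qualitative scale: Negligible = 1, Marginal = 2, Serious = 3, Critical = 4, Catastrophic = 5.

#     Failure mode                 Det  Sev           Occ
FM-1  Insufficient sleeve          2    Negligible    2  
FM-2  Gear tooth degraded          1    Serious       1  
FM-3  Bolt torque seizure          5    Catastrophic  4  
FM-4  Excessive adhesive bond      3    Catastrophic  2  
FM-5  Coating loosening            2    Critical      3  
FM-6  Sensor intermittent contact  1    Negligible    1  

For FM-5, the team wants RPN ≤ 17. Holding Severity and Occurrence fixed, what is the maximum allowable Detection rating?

1

FM-5: S=4, O=3, D=2 → current RPN = 24.
Fixed product = 12. Need 12 × D ≤ 17, so D ≤ 17/12 = 1.42.
Maximum integer Detection rating = 1 (gives RPN 12; D=2 would give 24 > 17).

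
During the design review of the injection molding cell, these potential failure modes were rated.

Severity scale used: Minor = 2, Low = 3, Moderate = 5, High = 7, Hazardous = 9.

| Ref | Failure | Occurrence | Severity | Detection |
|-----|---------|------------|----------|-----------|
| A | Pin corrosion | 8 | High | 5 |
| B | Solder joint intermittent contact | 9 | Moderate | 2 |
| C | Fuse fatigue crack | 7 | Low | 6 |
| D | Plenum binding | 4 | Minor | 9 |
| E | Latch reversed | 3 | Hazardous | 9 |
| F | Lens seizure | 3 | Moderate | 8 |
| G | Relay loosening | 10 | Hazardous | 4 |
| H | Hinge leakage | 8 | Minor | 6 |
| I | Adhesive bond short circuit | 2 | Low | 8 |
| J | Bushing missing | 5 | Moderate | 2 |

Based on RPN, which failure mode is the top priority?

G

RPN = Severity × Occurrence × Detection:
  A: 7 × 8 × 5 = 280
  B: 5 × 9 × 2 = 90
  C: 3 × 7 × 6 = 126
  D: 2 × 4 × 9 = 72
  E: 9 × 3 × 9 = 243
  F: 5 × 3 × 8 = 120
  G: 9 × 10 × 4 = 360
  H: 2 × 8 × 6 = 96
  I: 3 × 2 × 8 = 48
  J: 5 × 5 × 2 = 50
Highest RPN is 360 → G.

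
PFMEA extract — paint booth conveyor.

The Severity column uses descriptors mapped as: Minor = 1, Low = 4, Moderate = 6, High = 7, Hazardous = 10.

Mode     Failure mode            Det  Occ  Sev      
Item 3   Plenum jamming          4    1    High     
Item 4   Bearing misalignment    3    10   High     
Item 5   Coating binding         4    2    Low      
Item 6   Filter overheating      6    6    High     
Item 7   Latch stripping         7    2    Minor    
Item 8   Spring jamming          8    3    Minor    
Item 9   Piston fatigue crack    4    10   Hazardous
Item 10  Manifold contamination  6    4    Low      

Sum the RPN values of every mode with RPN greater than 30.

RPN = Severity × Occurrence × Detection:
  Item 3: 7 × 1 × 4 = 28
  Item 4: 7 × 10 × 3 = 210
  Item 5: 4 × 2 × 4 = 32
  Item 6: 7 × 6 × 6 = 252
  Item 7: 1 × 2 × 7 = 14
  Item 8: 1 × 3 × 8 = 24
  Item 9: 10 × 10 × 4 = 400
  Item 10: 4 × 4 × 6 = 96
RPN > 30: Item 4 (210), Item 5 (32), Item 6 (252), Item 9 (400), Item 10 (96).
Sum: 210 + 32 + 252 + 400 + 96 = 990.

990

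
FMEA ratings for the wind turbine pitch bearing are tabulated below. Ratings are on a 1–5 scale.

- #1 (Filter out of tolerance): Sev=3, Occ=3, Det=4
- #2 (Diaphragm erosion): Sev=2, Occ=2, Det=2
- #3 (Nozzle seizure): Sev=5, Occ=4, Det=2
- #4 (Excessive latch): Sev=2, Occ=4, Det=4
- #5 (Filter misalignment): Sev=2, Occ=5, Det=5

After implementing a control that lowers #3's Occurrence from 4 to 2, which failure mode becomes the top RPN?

#5

RPN = Severity × Occurrence × Detection:
  #1: 3 × 3 × 4 = 36
  #2: 2 × 2 × 2 = 8
  #3: 5 × 4 × 2 = 40
  #4: 2 × 4 × 4 = 32
  #5: 2 × 5 × 5 = 50
After action: #3 → 5 × 2 × 2 = 20.
Revised RPNs: #5=50, #1=36, #4=32, #3=20, #2=8.
Highest is now #5 (50).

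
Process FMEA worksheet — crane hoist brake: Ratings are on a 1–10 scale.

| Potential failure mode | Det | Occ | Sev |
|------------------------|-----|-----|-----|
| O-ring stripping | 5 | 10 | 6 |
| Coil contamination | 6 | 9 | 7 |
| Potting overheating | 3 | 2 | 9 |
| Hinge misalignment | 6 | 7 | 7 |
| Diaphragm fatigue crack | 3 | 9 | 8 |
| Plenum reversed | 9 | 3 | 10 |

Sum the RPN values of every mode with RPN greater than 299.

RPN = Severity × Occurrence × Detection:
  O-ring stripping: 6 × 10 × 5 = 300
  Coil contamination: 7 × 9 × 6 = 378
  Potting overheating: 9 × 2 × 3 = 54
  Hinge misalignment: 7 × 7 × 6 = 294
  Diaphragm fatigue crack: 8 × 9 × 3 = 216
  Plenum reversed: 10 × 3 × 9 = 270
RPN > 299: O-ring stripping (300), Coil contamination (378).
Sum: 300 + 378 = 678.

678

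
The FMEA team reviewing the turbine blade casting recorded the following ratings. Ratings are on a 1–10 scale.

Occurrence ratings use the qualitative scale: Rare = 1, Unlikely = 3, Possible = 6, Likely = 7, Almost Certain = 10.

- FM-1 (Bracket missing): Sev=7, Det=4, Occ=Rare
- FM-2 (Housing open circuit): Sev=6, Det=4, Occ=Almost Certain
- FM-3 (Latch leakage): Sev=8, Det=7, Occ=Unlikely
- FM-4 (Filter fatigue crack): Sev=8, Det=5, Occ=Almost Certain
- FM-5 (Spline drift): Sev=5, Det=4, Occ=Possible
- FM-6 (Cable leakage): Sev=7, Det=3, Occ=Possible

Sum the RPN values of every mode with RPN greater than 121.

934

RPN = Severity × Occurrence × Detection:
  FM-1: 7 × 1 × 4 = 28
  FM-2: 6 × 10 × 4 = 240
  FM-3: 8 × 3 × 7 = 168
  FM-4: 8 × 10 × 5 = 400
  FM-5: 5 × 6 × 4 = 120
  FM-6: 7 × 6 × 3 = 126
RPN > 121: FM-2 (240), FM-3 (168), FM-4 (400), FM-6 (126).
Sum: 240 + 168 + 400 + 126 = 934.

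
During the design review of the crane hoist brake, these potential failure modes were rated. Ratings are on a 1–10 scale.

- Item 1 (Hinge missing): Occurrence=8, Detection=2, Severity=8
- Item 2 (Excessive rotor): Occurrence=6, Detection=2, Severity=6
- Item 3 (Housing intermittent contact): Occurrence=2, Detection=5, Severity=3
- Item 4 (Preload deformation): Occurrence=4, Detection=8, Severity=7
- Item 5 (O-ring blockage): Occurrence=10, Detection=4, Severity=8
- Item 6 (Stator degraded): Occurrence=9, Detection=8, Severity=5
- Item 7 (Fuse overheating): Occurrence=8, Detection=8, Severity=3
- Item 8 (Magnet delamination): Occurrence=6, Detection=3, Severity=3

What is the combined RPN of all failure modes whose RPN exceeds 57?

RPN = Severity × Occurrence × Detection:
  Item 1: 8 × 8 × 2 = 128
  Item 2: 6 × 6 × 2 = 72
  Item 3: 3 × 2 × 5 = 30
  Item 4: 7 × 4 × 8 = 224
  Item 5: 8 × 10 × 4 = 320
  Item 6: 5 × 9 × 8 = 360
  Item 7: 3 × 8 × 8 = 192
  Item 8: 3 × 6 × 3 = 54
RPN > 57: Item 1 (128), Item 2 (72), Item 4 (224), Item 5 (320), Item 6 (360), Item 7 (192).
Sum: 128 + 72 + 224 + 320 + 360 + 192 = 1296.

1296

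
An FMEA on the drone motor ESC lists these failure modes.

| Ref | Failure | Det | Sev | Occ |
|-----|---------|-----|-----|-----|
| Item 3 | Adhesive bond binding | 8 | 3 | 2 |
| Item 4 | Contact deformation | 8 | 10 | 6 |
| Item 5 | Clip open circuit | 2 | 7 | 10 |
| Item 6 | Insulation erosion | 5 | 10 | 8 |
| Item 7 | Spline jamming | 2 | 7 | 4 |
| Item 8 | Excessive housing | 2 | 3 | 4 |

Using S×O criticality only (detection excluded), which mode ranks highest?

Criticality = Severity × Occurrence:
  Item 3: 3 × 2 = 6
  Item 4: 10 × 6 = 60
  Item 5: 7 × 10 = 70
  Item 6: 10 × 8 = 80
  Item 7: 7 × 4 = 28
  Item 8: 3 × 4 = 12
Highest criticality is 80 → Item 6.

Item 6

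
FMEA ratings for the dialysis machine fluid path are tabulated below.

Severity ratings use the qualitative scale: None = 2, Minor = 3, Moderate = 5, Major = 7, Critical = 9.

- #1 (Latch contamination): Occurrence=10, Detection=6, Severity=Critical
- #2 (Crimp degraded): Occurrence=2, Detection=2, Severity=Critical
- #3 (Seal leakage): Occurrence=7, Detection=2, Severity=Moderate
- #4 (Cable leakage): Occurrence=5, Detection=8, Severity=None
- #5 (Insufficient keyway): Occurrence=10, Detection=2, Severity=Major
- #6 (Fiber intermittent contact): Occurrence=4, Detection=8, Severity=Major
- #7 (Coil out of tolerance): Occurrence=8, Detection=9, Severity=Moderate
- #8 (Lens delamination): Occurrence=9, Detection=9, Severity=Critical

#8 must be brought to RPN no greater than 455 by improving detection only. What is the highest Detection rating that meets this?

5

#8: S=9, O=9, D=9 → current RPN = 729.
Fixed product = 81. Need 81 × D ≤ 455, so D ≤ 455/81 = 5.62.
Maximum integer Detection rating = 5 (gives RPN 405; D=6 would give 486 > 455).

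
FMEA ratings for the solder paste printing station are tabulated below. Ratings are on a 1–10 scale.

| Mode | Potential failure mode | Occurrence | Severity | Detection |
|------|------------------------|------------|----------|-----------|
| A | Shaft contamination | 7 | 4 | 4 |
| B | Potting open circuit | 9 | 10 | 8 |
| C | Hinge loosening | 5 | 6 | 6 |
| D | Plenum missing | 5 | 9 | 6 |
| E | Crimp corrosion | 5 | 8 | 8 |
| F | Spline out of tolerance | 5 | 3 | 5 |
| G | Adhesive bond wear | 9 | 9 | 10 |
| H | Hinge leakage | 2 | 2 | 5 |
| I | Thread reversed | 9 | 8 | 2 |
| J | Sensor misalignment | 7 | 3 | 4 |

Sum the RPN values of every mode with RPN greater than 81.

2640

RPN = Severity × Occurrence × Detection:
  A: 4 × 7 × 4 = 112
  B: 10 × 9 × 8 = 720
  C: 6 × 5 × 6 = 180
  D: 9 × 5 × 6 = 270
  E: 8 × 5 × 8 = 320
  F: 3 × 5 × 5 = 75
  G: 9 × 9 × 10 = 810
  H: 2 × 2 × 5 = 20
  I: 8 × 9 × 2 = 144
  J: 3 × 7 × 4 = 84
RPN > 81: A (112), B (720), C (180), D (270), E (320), G (810), I (144), J (84).
Sum: 112 + 720 + 180 + 270 + 320 + 810 + 144 + 84 = 2640.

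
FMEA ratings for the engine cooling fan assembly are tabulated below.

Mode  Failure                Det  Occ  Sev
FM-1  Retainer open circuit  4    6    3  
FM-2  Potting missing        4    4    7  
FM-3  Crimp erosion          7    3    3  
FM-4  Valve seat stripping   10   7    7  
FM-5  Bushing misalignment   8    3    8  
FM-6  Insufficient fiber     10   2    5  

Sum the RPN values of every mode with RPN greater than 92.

894

RPN = Severity × Occurrence × Detection:
  FM-1: 3 × 6 × 4 = 72
  FM-2: 7 × 4 × 4 = 112
  FM-3: 3 × 3 × 7 = 63
  FM-4: 7 × 7 × 10 = 490
  FM-5: 8 × 3 × 8 = 192
  FM-6: 5 × 2 × 10 = 100
RPN > 92: FM-2 (112), FM-4 (490), FM-5 (192), FM-6 (100).
Sum: 112 + 490 + 192 + 100 = 894.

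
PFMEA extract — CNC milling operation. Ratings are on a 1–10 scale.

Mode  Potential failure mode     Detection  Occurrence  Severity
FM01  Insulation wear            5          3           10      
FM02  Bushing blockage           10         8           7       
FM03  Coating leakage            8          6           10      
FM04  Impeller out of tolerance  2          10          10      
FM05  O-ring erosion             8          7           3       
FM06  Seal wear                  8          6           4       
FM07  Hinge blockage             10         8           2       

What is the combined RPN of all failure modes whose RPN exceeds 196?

1240

RPN = Severity × Occurrence × Detection:
  FM01: 10 × 3 × 5 = 150
  FM02: 7 × 8 × 10 = 560
  FM03: 10 × 6 × 8 = 480
  FM04: 10 × 10 × 2 = 200
  FM05: 3 × 7 × 8 = 168
  FM06: 4 × 6 × 8 = 192
  FM07: 2 × 8 × 10 = 160
RPN > 196: FM02 (560), FM03 (480), FM04 (200).
Sum: 560 + 480 + 200 = 1240.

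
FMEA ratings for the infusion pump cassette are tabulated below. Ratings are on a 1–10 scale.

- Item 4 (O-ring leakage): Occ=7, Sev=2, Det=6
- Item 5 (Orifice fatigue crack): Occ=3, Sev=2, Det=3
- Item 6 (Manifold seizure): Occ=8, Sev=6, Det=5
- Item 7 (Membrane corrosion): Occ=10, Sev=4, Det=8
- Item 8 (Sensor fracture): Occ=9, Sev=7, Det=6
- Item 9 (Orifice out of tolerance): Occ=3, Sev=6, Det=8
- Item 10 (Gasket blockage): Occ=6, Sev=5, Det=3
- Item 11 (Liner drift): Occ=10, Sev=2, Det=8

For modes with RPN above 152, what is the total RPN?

1098

RPN = Severity × Occurrence × Detection:
  Item 4: 2 × 7 × 6 = 84
  Item 5: 2 × 3 × 3 = 18
  Item 6: 6 × 8 × 5 = 240
  Item 7: 4 × 10 × 8 = 320
  Item 8: 7 × 9 × 6 = 378
  Item 9: 6 × 3 × 8 = 144
  Item 10: 5 × 6 × 3 = 90
  Item 11: 2 × 10 × 8 = 160
RPN > 152: Item 6 (240), Item 7 (320), Item 8 (378), Item 11 (160).
Sum: 240 + 320 + 378 + 160 = 1098.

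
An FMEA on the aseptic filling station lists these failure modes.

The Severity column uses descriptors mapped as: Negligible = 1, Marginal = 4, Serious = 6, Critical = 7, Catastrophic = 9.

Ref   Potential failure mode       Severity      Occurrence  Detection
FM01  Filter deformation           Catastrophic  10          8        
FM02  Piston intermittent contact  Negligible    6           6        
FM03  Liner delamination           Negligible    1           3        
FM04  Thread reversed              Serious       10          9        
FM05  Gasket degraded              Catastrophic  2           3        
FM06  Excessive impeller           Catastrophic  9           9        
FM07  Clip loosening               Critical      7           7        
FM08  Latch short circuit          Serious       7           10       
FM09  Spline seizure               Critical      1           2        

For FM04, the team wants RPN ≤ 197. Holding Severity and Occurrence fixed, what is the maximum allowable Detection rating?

FM04: S=6, O=10, D=9 → current RPN = 540.
Fixed product = 60. Need 60 × D ≤ 197, so D ≤ 197/60 = 3.28.
Maximum integer Detection rating = 3 (gives RPN 180; D=4 would give 240 > 197).

3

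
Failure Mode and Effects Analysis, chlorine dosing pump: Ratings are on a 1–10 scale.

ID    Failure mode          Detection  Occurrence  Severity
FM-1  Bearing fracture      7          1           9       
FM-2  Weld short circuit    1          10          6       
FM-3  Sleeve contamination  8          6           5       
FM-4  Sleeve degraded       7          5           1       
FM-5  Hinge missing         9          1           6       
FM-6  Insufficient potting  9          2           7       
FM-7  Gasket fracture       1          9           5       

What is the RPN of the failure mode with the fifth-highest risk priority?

54

RPN = Severity × Occurrence × Detection:
  FM-1: 9 × 1 × 7 = 63
  FM-2: 6 × 10 × 1 = 60
  FM-3: 5 × 6 × 8 = 240
  FM-4: 1 × 5 × 7 = 35
  FM-5: 6 × 1 × 9 = 54
  FM-6: 7 × 2 × 9 = 126
  FM-7: 5 × 9 × 1 = 45
Sorted descending: 240, 126, 63, 60, 54, 45, 35.
The fifth-highest RPN is 54 (FM-5).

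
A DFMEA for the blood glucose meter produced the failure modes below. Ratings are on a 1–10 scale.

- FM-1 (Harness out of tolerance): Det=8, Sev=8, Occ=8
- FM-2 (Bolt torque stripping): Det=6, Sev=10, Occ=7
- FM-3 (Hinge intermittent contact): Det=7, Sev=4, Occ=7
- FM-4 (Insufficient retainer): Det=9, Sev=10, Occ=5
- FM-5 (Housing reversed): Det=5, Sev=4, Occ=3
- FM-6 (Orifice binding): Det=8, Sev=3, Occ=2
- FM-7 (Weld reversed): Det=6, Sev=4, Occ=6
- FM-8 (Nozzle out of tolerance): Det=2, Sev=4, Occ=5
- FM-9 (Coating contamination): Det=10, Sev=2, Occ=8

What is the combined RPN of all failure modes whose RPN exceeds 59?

1942

RPN = Severity × Occurrence × Detection:
  FM-1: 8 × 8 × 8 = 512
  FM-2: 10 × 7 × 6 = 420
  FM-3: 4 × 7 × 7 = 196
  FM-4: 10 × 5 × 9 = 450
  FM-5: 4 × 3 × 5 = 60
  FM-6: 3 × 2 × 8 = 48
  FM-7: 4 × 6 × 6 = 144
  FM-8: 4 × 5 × 2 = 40
  FM-9: 2 × 8 × 10 = 160
RPN > 59: FM-1 (512), FM-2 (420), FM-3 (196), FM-4 (450), FM-5 (60), FM-7 (144), FM-9 (160).
Sum: 512 + 420 + 196 + 450 + 60 + 144 + 160 = 1942.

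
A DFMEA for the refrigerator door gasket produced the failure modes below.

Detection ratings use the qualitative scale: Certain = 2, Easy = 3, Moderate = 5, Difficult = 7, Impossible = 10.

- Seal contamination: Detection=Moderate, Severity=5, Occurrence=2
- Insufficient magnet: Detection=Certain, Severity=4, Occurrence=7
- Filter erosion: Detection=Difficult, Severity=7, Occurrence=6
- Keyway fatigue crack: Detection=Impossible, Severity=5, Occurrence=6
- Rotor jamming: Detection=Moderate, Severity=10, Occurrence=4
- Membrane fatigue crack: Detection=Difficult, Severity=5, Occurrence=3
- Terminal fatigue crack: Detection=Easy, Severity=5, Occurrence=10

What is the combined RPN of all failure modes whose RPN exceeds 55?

1105

RPN = Severity × Occurrence × Detection:
  Seal contamination: 5 × 2 × 5 = 50
  Insufficient magnet: 4 × 7 × 2 = 56
  Filter erosion: 7 × 6 × 7 = 294
  Keyway fatigue crack: 5 × 6 × 10 = 300
  Rotor jamming: 10 × 4 × 5 = 200
  Membrane fatigue crack: 5 × 3 × 7 = 105
  Terminal fatigue crack: 5 × 10 × 3 = 150
RPN > 55: Insufficient magnet (56), Filter erosion (294), Keyway fatigue crack (300), Rotor jamming (200), Membrane fatigue crack (105), Terminal fatigue crack (150).
Sum: 56 + 294 + 300 + 200 + 105 + 150 = 1105.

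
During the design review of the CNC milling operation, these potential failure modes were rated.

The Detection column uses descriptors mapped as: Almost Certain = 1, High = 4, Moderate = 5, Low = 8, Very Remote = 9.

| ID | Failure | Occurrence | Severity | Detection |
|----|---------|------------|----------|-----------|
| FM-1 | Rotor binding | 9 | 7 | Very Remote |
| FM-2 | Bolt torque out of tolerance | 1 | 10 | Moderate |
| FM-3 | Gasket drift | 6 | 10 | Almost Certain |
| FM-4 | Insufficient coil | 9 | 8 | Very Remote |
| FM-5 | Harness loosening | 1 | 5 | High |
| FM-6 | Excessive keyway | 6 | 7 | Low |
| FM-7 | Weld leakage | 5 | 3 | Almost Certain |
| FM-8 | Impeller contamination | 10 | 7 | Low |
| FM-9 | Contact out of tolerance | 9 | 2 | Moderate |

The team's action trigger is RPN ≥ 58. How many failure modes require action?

RPN = Severity × Occurrence × Detection:
  FM-1: 7 × 9 × 9 = 567
  FM-2: 10 × 1 × 5 = 50
  FM-3: 10 × 6 × 1 = 60
  FM-4: 8 × 9 × 9 = 648
  FM-5: 5 × 1 × 4 = 20
  FM-6: 7 × 6 × 8 = 336
  FM-7: 3 × 5 × 1 = 15
  FM-8: 7 × 10 × 8 = 560
  FM-9: 2 × 9 × 5 = 90
Modes with RPN ≥ 58: FM-1 (567), FM-3 (60), FM-4 (648), FM-6 (336), FM-8 (560), FM-9 (90) → 6.

6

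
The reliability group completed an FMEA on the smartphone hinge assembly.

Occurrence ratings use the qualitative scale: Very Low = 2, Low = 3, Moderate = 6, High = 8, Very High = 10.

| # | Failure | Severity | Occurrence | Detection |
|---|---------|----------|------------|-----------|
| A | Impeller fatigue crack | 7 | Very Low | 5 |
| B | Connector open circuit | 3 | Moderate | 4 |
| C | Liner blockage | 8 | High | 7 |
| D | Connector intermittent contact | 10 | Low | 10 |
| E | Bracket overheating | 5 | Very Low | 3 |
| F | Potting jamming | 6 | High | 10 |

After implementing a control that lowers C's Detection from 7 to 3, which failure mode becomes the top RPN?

RPN = Severity × Occurrence × Detection:
  A: 7 × 2 × 5 = 70
  B: 3 × 6 × 4 = 72
  C: 8 × 8 × 7 = 448
  D: 10 × 3 × 10 = 300
  E: 5 × 2 × 3 = 30
  F: 6 × 8 × 10 = 480
After action: C → 8 × 8 × 3 = 192.
Revised RPNs: F=480, D=300, C=192, B=72, A=70, E=30.
Highest is now F (480).

F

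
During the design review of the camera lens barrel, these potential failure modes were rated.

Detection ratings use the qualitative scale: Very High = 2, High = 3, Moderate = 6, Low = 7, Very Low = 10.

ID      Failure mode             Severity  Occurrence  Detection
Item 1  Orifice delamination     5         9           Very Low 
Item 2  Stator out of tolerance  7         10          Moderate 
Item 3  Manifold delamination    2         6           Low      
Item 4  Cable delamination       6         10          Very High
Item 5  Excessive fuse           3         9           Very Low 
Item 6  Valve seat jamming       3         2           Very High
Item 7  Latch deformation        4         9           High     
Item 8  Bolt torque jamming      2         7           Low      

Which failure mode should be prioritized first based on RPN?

Item 1

RPN = Severity × Occurrence × Detection:
  Item 1: 5 × 9 × 10 = 450
  Item 2: 7 × 10 × 6 = 420
  Item 3: 2 × 6 × 7 = 84
  Item 4: 6 × 10 × 2 = 120
  Item 5: 3 × 9 × 10 = 270
  Item 6: 3 × 2 × 2 = 12
  Item 7: 4 × 9 × 3 = 108
  Item 8: 2 × 7 × 7 = 98
Highest RPN is 450 → Item 1.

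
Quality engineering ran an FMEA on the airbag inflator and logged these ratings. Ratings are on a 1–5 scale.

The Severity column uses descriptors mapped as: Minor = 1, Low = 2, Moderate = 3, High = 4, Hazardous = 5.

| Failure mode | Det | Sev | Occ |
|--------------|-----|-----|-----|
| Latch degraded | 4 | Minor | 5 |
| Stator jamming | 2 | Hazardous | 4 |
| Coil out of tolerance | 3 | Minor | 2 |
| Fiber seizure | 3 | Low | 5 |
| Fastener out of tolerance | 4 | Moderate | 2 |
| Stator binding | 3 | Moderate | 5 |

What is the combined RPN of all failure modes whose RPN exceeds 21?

RPN = Severity × Occurrence × Detection:
  Latch degraded: 1 × 5 × 4 = 20
  Stator jamming: 5 × 4 × 2 = 40
  Coil out of tolerance: 1 × 2 × 3 = 6
  Fiber seizure: 2 × 5 × 3 = 30
  Fastener out of tolerance: 3 × 2 × 4 = 24
  Stator binding: 3 × 5 × 3 = 45
RPN > 21: Stator jamming (40), Fiber seizure (30), Fastener out of tolerance (24), Stator binding (45).
Sum: 40 + 30 + 24 + 45 = 139.

139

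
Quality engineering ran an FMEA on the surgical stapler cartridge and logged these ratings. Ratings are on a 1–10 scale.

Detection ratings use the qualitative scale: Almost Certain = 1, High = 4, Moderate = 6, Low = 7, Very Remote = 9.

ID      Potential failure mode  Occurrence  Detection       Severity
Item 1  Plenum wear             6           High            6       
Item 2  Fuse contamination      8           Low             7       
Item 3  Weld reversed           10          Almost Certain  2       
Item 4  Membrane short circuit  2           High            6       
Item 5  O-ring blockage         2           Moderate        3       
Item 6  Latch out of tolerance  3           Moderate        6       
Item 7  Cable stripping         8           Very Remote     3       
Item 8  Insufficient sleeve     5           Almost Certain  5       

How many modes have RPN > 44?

5

RPN = Severity × Occurrence × Detection:
  Item 1: 6 × 6 × 4 = 144
  Item 2: 7 × 8 × 7 = 392
  Item 3: 2 × 10 × 1 = 20
  Item 4: 6 × 2 × 4 = 48
  Item 5: 3 × 2 × 6 = 36
  Item 6: 6 × 3 × 6 = 108
  Item 7: 3 × 8 × 9 = 216
  Item 8: 5 × 5 × 1 = 25
Modes with RPN > 44: Item 1 (144), Item 2 (392), Item 4 (48), Item 6 (108), Item 7 (216) → 5.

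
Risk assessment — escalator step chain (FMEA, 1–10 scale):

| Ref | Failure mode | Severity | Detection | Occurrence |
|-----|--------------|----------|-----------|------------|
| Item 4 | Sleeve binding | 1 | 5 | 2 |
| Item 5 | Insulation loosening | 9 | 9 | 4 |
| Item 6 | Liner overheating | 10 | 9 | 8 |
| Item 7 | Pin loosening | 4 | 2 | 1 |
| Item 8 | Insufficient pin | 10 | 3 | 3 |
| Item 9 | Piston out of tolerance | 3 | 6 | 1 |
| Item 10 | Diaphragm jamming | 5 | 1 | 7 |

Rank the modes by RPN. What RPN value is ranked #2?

324

RPN = Severity × Occurrence × Detection:
  Item 4: 1 × 2 × 5 = 10
  Item 5: 9 × 4 × 9 = 324
  Item 6: 10 × 8 × 9 = 720
  Item 7: 4 × 1 × 2 = 8
  Item 8: 10 × 3 × 3 = 90
  Item 9: 3 × 1 × 6 = 18
  Item 10: 5 × 7 × 1 = 35
Sorted descending: 720, 324, 90, 35, 18, 10, 8.
The second-highest RPN is 324 (Item 5).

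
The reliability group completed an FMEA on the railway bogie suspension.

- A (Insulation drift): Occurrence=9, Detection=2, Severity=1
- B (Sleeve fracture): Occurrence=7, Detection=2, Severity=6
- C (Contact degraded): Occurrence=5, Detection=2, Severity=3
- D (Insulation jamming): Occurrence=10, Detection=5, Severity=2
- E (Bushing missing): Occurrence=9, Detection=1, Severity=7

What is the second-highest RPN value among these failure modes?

84

RPN = Severity × Occurrence × Detection:
  A: 1 × 9 × 2 = 18
  B: 6 × 7 × 2 = 84
  C: 3 × 5 × 2 = 30
  D: 2 × 10 × 5 = 100
  E: 7 × 9 × 1 = 63
Sorted descending: 100, 84, 63, 30, 18.
The second-highest RPN is 84 (B).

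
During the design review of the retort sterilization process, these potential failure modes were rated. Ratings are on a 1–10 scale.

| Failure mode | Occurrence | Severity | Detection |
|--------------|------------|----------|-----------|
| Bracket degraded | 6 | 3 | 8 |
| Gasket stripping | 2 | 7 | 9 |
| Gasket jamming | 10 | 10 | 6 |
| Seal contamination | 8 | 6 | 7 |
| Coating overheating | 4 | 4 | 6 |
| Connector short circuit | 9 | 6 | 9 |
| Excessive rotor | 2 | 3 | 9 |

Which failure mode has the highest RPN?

RPN = Severity × Occurrence × Detection:
  Bracket degraded: 3 × 6 × 8 = 144
  Gasket stripping: 7 × 2 × 9 = 126
  Gasket jamming: 10 × 10 × 6 = 600
  Seal contamination: 6 × 8 × 7 = 336
  Coating overheating: 4 × 4 × 6 = 96
  Connector short circuit: 6 × 9 × 9 = 486
  Excessive rotor: 3 × 2 × 9 = 54
Highest RPN is 600 → Gasket jamming.

Gasket jamming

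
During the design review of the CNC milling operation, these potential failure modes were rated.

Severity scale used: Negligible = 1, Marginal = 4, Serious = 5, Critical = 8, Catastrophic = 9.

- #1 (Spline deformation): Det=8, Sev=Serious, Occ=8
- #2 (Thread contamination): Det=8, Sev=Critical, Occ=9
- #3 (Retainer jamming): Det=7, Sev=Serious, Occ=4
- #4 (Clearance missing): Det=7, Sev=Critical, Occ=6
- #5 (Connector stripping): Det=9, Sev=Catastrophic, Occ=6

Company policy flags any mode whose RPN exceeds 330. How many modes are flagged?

3

RPN = Severity × Occurrence × Detection:
  #1: 5 × 8 × 8 = 320
  #2: 8 × 9 × 8 = 576
  #3: 5 × 4 × 7 = 140
  #4: 8 × 6 × 7 = 336
  #5: 9 × 6 × 9 = 486
Modes with RPN > 330: #2 (576), #4 (336), #5 (486) → 3.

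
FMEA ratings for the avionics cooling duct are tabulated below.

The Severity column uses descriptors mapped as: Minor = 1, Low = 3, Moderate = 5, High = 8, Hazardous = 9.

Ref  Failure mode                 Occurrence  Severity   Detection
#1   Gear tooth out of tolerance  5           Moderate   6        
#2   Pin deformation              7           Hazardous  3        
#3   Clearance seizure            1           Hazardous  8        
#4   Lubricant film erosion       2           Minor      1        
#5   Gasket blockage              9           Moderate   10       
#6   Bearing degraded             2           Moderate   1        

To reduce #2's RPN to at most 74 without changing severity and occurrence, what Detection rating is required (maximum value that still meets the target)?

1

#2: S=9, O=7, D=3 → current RPN = 189.
Fixed product = 63. Need 63 × D ≤ 74, so D ≤ 74/63 = 1.17.
Maximum integer Detection rating = 1 (gives RPN 63; D=2 would give 126 > 74).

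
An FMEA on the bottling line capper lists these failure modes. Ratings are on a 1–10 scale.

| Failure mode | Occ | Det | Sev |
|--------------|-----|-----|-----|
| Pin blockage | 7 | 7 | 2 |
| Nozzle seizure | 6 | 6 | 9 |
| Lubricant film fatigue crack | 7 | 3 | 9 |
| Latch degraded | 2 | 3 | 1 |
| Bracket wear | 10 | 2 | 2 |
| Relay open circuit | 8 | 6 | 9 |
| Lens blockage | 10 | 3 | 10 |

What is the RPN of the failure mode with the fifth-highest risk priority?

RPN = Severity × Occurrence × Detection:
  Pin blockage: 2 × 7 × 7 = 98
  Nozzle seizure: 9 × 6 × 6 = 324
  Lubricant film fatigue crack: 9 × 7 × 3 = 189
  Latch degraded: 1 × 2 × 3 = 6
  Bracket wear: 2 × 10 × 2 = 40
  Relay open circuit: 9 × 8 × 6 = 432
  Lens blockage: 10 × 10 × 3 = 300
Sorted descending: 432, 324, 300, 189, 98, 40, 6.
The fifth-highest RPN is 98 (Pin blockage).

98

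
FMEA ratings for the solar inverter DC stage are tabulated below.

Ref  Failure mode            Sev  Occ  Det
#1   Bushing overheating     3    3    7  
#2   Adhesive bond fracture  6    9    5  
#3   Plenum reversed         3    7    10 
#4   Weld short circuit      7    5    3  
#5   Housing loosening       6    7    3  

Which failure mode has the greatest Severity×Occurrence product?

Criticality = Severity × Occurrence:
  #1: 3 × 3 = 9
  #2: 6 × 9 = 54
  #3: 3 × 7 = 21
  #4: 7 × 5 = 35
  #5: 6 × 7 = 42
Highest criticality is 54 → #2.

#2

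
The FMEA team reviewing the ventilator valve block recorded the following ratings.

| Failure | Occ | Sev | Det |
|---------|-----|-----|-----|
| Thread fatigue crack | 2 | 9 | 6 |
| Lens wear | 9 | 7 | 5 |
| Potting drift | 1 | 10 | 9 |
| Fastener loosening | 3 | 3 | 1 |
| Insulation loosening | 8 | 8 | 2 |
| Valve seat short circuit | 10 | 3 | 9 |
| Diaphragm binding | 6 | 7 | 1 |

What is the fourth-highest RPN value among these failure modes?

108

RPN = Severity × Occurrence × Detection:
  Thread fatigue crack: 9 × 2 × 6 = 108
  Lens wear: 7 × 9 × 5 = 315
  Potting drift: 10 × 1 × 9 = 90
  Fastener loosening: 3 × 3 × 1 = 9
  Insulation loosening: 8 × 8 × 2 = 128
  Valve seat short circuit: 3 × 10 × 9 = 270
  Diaphragm binding: 7 × 6 × 1 = 42
Sorted descending: 315, 270, 128, 108, 90, 42, 9.
The fourth-highest RPN is 108 (Thread fatigue crack).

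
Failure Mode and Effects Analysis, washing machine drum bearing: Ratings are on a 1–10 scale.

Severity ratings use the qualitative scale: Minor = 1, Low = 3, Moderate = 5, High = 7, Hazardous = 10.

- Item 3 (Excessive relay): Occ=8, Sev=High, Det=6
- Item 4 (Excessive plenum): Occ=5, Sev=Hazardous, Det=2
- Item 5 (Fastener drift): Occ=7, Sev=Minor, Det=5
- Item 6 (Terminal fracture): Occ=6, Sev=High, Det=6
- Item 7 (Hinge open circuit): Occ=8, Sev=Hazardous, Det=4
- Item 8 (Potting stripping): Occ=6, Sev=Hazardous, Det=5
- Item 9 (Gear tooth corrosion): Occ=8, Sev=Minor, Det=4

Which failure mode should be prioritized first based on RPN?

Item 3

RPN = Severity × Occurrence × Detection:
  Item 3: 7 × 8 × 6 = 336
  Item 4: 10 × 5 × 2 = 100
  Item 5: 1 × 7 × 5 = 35
  Item 6: 7 × 6 × 6 = 252
  Item 7: 10 × 8 × 4 = 320
  Item 8: 10 × 6 × 5 = 300
  Item 9: 1 × 8 × 4 = 32
Highest RPN is 336 → Item 3.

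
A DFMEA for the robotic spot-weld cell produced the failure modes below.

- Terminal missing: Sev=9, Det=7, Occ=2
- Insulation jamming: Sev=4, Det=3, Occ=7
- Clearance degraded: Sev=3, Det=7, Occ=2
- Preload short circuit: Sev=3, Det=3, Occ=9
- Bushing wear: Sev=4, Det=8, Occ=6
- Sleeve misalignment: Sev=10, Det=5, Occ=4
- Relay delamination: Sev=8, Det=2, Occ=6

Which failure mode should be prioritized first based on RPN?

RPN = Severity × Occurrence × Detection:
  Terminal missing: 9 × 2 × 7 = 126
  Insulation jamming: 4 × 7 × 3 = 84
  Clearance degraded: 3 × 2 × 7 = 42
  Preload short circuit: 3 × 9 × 3 = 81
  Bushing wear: 4 × 6 × 8 = 192
  Sleeve misalignment: 10 × 4 × 5 = 200
  Relay delamination: 8 × 6 × 2 = 96
Highest RPN is 200 → Sleeve misalignment.

Sleeve misalignment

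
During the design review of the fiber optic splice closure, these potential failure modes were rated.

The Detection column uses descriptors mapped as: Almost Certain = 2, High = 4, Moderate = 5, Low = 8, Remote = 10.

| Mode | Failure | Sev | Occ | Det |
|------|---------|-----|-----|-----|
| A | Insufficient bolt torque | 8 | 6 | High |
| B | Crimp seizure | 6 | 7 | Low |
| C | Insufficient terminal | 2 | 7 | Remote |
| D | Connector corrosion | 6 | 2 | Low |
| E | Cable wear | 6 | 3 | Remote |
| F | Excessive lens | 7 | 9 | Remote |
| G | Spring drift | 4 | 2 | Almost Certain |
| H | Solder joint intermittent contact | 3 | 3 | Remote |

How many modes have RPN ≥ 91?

6

RPN = Severity × Occurrence × Detection:
  A: 8 × 6 × 4 = 192
  B: 6 × 7 × 8 = 336
  C: 2 × 7 × 10 = 140
  D: 6 × 2 × 8 = 96
  E: 6 × 3 × 10 = 180
  F: 7 × 9 × 10 = 630
  G: 4 × 2 × 2 = 16
  H: 3 × 3 × 10 = 90
Modes with RPN ≥ 91: A (192), B (336), C (140), D (96), E (180), F (630) → 6.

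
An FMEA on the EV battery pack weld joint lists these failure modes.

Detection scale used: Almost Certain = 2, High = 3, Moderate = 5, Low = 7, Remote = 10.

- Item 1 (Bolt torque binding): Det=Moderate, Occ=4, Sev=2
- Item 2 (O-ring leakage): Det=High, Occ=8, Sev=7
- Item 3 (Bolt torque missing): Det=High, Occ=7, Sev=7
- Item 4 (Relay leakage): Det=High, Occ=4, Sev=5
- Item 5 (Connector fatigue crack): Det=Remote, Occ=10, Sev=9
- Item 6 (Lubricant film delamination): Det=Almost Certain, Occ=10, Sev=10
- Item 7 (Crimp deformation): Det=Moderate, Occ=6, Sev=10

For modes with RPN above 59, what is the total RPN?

1775

RPN = Severity × Occurrence × Detection:
  Item 1: 2 × 4 × 5 = 40
  Item 2: 7 × 8 × 3 = 168
  Item 3: 7 × 7 × 3 = 147
  Item 4: 5 × 4 × 3 = 60
  Item 5: 9 × 10 × 10 = 900
  Item 6: 10 × 10 × 2 = 200
  Item 7: 10 × 6 × 5 = 300
RPN > 59: Item 2 (168), Item 3 (147), Item 4 (60), Item 5 (900), Item 6 (200), Item 7 (300).
Sum: 168 + 147 + 60 + 900 + 200 + 300 = 1775.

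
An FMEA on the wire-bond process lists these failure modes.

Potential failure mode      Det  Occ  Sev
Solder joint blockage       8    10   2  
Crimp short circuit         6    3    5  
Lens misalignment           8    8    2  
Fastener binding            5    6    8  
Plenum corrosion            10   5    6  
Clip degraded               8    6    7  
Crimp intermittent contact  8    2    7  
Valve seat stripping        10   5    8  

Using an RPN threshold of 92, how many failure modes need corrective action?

7

RPN = Severity × Occurrence × Detection:
  Solder joint blockage: 2 × 10 × 8 = 160
  Crimp short circuit: 5 × 3 × 6 = 90
  Lens misalignment: 2 × 8 × 8 = 128
  Fastener binding: 8 × 6 × 5 = 240
  Plenum corrosion: 6 × 5 × 10 = 300
  Clip degraded: 7 × 6 × 8 = 336
  Crimp intermittent contact: 7 × 2 × 8 = 112
  Valve seat stripping: 8 × 5 × 10 = 400
Modes with RPN ≥ 92: Solder joint blockage (160), Lens misalignment (128), Fastener binding (240), Plenum corrosion (300), Clip degraded (336), Crimp intermittent contact (112), Valve seat stripping (400) → 7.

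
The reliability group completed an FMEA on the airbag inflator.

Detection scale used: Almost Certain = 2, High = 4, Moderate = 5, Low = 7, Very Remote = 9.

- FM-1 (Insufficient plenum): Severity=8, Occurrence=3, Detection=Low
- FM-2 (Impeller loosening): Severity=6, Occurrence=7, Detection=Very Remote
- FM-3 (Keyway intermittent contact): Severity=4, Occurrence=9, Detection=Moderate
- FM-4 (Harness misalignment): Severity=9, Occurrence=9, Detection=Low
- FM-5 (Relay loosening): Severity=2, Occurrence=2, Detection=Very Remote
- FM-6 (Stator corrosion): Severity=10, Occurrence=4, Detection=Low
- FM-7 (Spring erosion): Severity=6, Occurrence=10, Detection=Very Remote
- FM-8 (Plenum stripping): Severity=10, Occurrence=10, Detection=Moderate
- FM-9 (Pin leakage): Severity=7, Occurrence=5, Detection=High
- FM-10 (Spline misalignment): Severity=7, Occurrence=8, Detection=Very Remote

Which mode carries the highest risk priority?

FM-4

RPN = Severity × Occurrence × Detection:
  FM-1: 8 × 3 × 7 = 168
  FM-2: 6 × 7 × 9 = 378
  FM-3: 4 × 9 × 5 = 180
  FM-4: 9 × 9 × 7 = 567
  FM-5: 2 × 2 × 9 = 36
  FM-6: 10 × 4 × 7 = 280
  FM-7: 6 × 10 × 9 = 540
  FM-8: 10 × 10 × 5 = 500
  FM-9: 7 × 5 × 4 = 140
  FM-10: 7 × 8 × 9 = 504
Highest RPN is 567 → FM-4.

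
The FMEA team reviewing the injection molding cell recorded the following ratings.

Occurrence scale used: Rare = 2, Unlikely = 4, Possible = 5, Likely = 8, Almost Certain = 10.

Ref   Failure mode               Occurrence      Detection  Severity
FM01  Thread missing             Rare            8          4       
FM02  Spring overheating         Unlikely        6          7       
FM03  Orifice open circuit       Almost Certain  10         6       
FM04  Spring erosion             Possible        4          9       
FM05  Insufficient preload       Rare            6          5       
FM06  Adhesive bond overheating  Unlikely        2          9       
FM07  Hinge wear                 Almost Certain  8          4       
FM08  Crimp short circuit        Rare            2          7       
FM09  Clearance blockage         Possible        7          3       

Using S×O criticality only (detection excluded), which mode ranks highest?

Criticality = Severity × Occurrence:
  FM01: 4 × 2 = 8
  FM02: 7 × 4 = 28
  FM03: 6 × 10 = 60
  FM04: 9 × 5 = 45
  FM05: 5 × 2 = 10
  FM06: 9 × 4 = 36
  FM07: 4 × 10 = 40
  FM08: 7 × 2 = 14
  FM09: 3 × 5 = 15
Highest criticality is 60 → FM03.

FM03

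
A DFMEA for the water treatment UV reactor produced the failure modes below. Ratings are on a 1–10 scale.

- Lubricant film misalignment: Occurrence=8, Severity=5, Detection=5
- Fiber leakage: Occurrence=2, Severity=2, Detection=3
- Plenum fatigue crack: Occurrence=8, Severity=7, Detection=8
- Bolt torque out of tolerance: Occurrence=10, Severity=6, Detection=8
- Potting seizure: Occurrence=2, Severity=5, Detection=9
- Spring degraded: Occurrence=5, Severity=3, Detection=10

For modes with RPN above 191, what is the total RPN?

1128

RPN = Severity × Occurrence × Detection:
  Lubricant film misalignment: 5 × 8 × 5 = 200
  Fiber leakage: 2 × 2 × 3 = 12
  Plenum fatigue crack: 7 × 8 × 8 = 448
  Bolt torque out of tolerance: 6 × 10 × 8 = 480
  Potting seizure: 5 × 2 × 9 = 90
  Spring degraded: 3 × 5 × 10 = 150
RPN > 191: Lubricant film misalignment (200), Plenum fatigue crack (448), Bolt torque out of tolerance (480).
Sum: 200 + 448 + 480 = 1128.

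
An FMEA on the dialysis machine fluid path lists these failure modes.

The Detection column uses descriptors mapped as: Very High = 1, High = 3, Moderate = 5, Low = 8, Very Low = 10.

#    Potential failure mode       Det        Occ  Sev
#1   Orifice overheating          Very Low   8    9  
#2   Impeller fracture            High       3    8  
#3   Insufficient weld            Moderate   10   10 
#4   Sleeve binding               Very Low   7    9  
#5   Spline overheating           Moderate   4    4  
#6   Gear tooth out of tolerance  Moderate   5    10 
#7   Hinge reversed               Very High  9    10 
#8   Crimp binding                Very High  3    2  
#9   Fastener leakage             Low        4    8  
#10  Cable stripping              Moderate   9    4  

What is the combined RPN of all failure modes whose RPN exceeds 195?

RPN = Severity × Occurrence × Detection:
  #1: 9 × 8 × 10 = 720
  #2: 8 × 3 × 3 = 72
  #3: 10 × 10 × 5 = 500
  #4: 9 × 7 × 10 = 630
  #5: 4 × 4 × 5 = 80
  #6: 10 × 5 × 5 = 250
  #7: 10 × 9 × 1 = 90
  #8: 2 × 3 × 1 = 6
  #9: 8 × 4 × 8 = 256
  #10: 4 × 9 × 5 = 180
RPN > 195: #1 (720), #3 (500), #4 (630), #6 (250), #9 (256).
Sum: 720 + 500 + 630 + 250 + 256 = 2356.

2356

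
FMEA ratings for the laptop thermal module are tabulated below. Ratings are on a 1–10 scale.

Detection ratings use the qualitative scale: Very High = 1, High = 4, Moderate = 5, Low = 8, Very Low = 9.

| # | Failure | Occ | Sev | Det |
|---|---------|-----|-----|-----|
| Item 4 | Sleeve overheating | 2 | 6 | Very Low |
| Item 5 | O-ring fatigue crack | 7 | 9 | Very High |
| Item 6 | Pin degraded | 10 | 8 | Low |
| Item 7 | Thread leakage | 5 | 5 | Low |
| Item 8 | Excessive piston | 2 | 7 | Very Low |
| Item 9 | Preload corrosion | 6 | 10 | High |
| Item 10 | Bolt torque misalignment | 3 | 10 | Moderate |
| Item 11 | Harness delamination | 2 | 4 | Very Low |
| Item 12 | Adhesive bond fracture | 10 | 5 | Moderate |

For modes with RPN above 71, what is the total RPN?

1786

RPN = Severity × Occurrence × Detection:
  Item 4: 6 × 2 × 9 = 108
  Item 5: 9 × 7 × 1 = 63
  Item 6: 8 × 10 × 8 = 640
  Item 7: 5 × 5 × 8 = 200
  Item 8: 7 × 2 × 9 = 126
  Item 9: 10 × 6 × 4 = 240
  Item 10: 10 × 3 × 5 = 150
  Item 11: 4 × 2 × 9 = 72
  Item 12: 5 × 10 × 5 = 250
RPN > 71: Item 4 (108), Item 6 (640), Item 7 (200), Item 8 (126), Item 9 (240), Item 10 (150), Item 11 (72), Item 12 (250).
Sum: 108 + 640 + 200 + 126 + 240 + 150 + 72 + 250 = 1786.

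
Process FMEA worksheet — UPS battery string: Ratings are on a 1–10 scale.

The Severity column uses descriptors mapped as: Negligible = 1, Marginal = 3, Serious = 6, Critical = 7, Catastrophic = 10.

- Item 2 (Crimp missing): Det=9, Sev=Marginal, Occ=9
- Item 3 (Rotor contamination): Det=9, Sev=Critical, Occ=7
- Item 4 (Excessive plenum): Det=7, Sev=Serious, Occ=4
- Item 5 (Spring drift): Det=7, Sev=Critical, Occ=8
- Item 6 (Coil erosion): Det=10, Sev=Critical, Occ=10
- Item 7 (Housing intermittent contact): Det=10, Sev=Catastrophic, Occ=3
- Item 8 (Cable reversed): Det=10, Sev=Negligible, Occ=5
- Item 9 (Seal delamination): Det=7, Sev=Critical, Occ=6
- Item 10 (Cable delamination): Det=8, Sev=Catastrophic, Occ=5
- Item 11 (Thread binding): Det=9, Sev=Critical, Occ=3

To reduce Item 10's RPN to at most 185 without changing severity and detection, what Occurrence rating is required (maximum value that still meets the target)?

Item 10: S=10, O=5, D=8 → current RPN = 400.
Fixed product = 80. Need 80 × O ≤ 185, so O ≤ 185/80 = 2.31.
Maximum integer Occurrence rating = 2 (gives RPN 160; O=3 would give 240 > 185).

2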